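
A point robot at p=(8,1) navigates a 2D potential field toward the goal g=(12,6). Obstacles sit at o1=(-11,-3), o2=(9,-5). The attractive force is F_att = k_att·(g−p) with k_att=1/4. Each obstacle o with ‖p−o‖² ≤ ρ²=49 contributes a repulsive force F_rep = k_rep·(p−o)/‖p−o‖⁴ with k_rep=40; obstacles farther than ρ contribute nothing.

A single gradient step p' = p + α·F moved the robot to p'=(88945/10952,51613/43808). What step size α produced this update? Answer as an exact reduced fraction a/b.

F_att = 1/4·(g−p) = 1/4·(4,5) = (1.0000,1.2500)
o1: d²=377 > ρ²=49 → inactive
o2: d²=37 ≤ ρ²=49; F_rep = 40·(-1,6)/37² = (-0.0292,0.1753)
F = F_att + ΣF_rep = (0.9708,1.4253)
Δp = p'−p = (0.1213,0.1782); α = Δx/Fx = (1329/10952) / (1329/1369) = 1/8
check: Δy/Fy = (7805/43808) / (7805/5476) = 1/8 ✓

α = 1/8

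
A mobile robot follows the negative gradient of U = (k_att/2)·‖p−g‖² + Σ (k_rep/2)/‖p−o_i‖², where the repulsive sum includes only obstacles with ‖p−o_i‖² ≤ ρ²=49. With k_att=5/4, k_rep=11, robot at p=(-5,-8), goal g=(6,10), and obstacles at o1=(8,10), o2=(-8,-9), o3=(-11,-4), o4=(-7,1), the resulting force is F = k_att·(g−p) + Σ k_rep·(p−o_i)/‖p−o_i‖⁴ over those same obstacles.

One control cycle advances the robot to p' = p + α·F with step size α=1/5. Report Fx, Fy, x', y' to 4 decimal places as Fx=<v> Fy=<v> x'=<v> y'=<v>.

Fx=14.0800 Fy=22.6100 x'=-2.1840 y'=-3.4780

F_att = 5/4·(g−p) = 5/4·(11,18) = (13.7500,22.5000)
o1: d²=493 > ρ²=49 → inactive
o2: d²=10 ≤ ρ²=49; F_rep = 11·(3,1)/10² = (0.3300,0.1100)
o3: d²=52 > ρ²=49 → inactive
o4: d²=85 > ρ²=49 → inactive
F = F_att + ΣF_rep = (14.0800,22.6100)
p' = p + 1/5·F = (-2.1840,-3.4780)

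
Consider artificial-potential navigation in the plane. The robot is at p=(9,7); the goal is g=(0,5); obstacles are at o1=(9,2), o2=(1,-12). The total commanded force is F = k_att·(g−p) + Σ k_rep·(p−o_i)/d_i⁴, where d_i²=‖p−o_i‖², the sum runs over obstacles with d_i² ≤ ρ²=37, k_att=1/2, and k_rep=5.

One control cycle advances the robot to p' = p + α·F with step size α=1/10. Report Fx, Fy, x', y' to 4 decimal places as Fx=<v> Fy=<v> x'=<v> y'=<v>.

Fx=-4.5000 Fy=-0.9600 x'=8.5500 y'=6.9040

F_att = 1/2·(g−p) = 1/2·(-9,-2) = (-4.5000,-1.0000)
o1: d²=25 ≤ ρ²=37; F_rep = 5·(0,5)/25² = (0.0000,0.0400)
o2: d²=425 > ρ²=37 → inactive
F = F_att + ΣF_rep = (-4.5000,-0.9600)
p' = p + 1/10·F = (8.5500,6.9040)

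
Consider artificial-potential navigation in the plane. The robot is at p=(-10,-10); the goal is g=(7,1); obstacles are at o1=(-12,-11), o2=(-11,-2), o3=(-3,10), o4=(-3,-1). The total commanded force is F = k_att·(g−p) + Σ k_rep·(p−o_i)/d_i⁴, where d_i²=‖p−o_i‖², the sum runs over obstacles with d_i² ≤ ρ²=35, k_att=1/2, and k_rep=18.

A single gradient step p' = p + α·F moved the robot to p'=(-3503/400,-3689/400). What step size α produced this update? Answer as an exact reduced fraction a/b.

α = 1/8

F_att = 1/2·(g−p) = 1/2·(17,11) = (8.5000,5.5000)
o1: d²=5 ≤ ρ²=35; F_rep = 18·(2,1)/5² = (1.4400,0.7200)
o2: d²=65 > ρ²=35 → inactive
o3: d²=449 > ρ²=35 → inactive
o4: d²=130 > ρ²=35 → inactive
F = F_att + ΣF_rep = (9.9400,6.2200)
Δp = p'−p = (1.2425,0.7775); α = Δx/Fx = (497/400) / (497/50) = 1/8
check: Δy/Fy = (311/400) / (311/50) = 1/8 ✓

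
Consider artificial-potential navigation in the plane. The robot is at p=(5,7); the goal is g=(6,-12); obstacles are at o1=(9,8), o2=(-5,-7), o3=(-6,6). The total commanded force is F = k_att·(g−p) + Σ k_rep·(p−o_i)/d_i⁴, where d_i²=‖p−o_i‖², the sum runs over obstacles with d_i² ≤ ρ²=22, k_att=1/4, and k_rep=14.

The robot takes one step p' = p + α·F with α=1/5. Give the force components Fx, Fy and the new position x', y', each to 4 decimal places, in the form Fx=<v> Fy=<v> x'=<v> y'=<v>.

Fx=0.0562 Fy=-4.7984 x'=5.0112 y'=6.0403

F_att = 1/4·(g−p) = 1/4·(1,-19) = (0.2500,-4.7500)
o1: d²=17 ≤ ρ²=22; F_rep = 14·(-4,-1)/17² = (-0.1938,-0.0484)
o2: d²=296 > ρ²=22 → inactive
o3: d²=122 > ρ²=22 → inactive
F = F_att + ΣF_rep = (0.0562,-4.7984)
p' = p + 1/5·F = (5.0112,6.0403)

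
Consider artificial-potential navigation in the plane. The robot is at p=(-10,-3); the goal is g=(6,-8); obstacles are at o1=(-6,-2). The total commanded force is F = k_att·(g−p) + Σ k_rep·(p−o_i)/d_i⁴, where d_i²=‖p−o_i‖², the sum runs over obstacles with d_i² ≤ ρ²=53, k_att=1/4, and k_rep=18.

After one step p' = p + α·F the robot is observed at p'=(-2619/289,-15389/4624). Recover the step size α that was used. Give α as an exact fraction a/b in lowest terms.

α = 1/4

F_att = 1/4·(g−p) = 1/4·(16,-5) = (4.0000,-1.2500)
o1: d²=17 ≤ ρ²=53; F_rep = 18·(-4,-1)/17² = (-0.2491,-0.0623)
F = F_att + ΣF_rep = (3.7509,-1.3123)
Δp = p'−p = (0.9377,-0.3281); α = Δx/Fx = (271/289) / (1084/289) = 1/4
check: Δy/Fy = (-1517/4624) / (-1517/1156) = 1/4 ✓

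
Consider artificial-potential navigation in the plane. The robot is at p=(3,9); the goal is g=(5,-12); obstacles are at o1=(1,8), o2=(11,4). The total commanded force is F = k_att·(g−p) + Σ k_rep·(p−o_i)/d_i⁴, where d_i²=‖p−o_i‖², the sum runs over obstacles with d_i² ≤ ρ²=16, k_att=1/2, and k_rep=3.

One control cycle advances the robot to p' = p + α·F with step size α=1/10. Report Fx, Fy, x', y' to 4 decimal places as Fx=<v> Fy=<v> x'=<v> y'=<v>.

Fx=1.2400 Fy=-10.3800 x'=3.1240 y'=7.9620

F_att = 1/2·(g−p) = 1/2·(2,-21) = (1.0000,-10.5000)
o1: d²=5 ≤ ρ²=16; F_rep = 3·(2,1)/5² = (0.2400,0.1200)
o2: d²=89 > ρ²=16 → inactive
F = F_att + ΣF_rep = (1.2400,-10.3800)
p' = p + 1/10·F = (3.1240,7.9620)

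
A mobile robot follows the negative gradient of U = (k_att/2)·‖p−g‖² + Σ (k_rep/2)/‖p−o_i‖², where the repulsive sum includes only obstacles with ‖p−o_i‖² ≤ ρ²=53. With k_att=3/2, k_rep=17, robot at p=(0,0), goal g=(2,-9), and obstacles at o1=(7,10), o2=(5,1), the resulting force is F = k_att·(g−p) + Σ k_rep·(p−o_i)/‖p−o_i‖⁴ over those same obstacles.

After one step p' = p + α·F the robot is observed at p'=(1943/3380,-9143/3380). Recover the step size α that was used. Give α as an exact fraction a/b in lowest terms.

F_att = 3/2·(g−p) = 3/2·(2,-9) = (3.0000,-13.5000)
o1: d²=149 > ρ²=53 → inactive
o2: d²=26 ≤ ρ²=53; F_rep = 17·(-5,-1)/26² = (-0.1257,-0.0251)
F = F_att + ΣF_rep = (2.8743,-13.5251)
Δp = p'−p = (0.5749,-2.7050); α = Δx/Fx = (1943/3380) / (1943/676) = 1/5
check: Δy/Fy = (-9143/3380) / (-9143/676) = 1/5 ✓

α = 1/5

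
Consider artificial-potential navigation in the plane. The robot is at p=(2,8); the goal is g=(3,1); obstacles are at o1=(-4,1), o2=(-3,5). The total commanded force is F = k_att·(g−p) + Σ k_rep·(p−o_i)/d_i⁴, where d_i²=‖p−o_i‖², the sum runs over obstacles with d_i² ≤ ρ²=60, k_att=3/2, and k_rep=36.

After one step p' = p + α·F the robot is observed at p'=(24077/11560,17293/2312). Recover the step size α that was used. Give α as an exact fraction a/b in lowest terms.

F_att = 3/2·(g−p) = 3/2·(1,-7) = (1.5000,-10.5000)
o1: d²=85 > ρ²=60 → inactive
o2: d²=34 ≤ ρ²=60; F_rep = 36·(5,3)/34² = (0.1557,0.0934)
F = F_att + ΣF_rep = (1.6557,-10.4066)
Δp = p'−p = (0.0828,-0.5203); α = Δx/Fx = (957/11560) / (957/578) = 1/20
check: Δy/Fy = (-1203/2312) / (-6015/578) = 1/20 ✓

α = 1/20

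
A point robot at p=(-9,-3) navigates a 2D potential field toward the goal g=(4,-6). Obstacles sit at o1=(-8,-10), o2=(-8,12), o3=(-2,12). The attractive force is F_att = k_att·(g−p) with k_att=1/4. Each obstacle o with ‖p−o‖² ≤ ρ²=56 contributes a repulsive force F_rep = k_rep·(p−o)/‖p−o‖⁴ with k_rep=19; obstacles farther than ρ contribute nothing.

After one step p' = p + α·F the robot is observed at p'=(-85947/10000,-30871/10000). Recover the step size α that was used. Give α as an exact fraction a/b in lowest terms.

α = 1/8

F_att = 1/4·(g−p) = 1/4·(13,-3) = (3.2500,-0.7500)
o1: d²=50 ≤ ρ²=56; F_rep = 19·(-1,7)/50² = (-0.0076,0.0532)
o2: d²=226 > ρ²=56 → inactive
o3: d²=274 > ρ²=56 → inactive
F = F_att + ΣF_rep = (3.2424,-0.6968)
Δp = p'−p = (0.4053,-0.0871); α = Δx/Fx = (4053/10000) / (4053/1250) = 1/8
check: Δy/Fy = (-871/10000) / (-871/1250) = 1/8 ✓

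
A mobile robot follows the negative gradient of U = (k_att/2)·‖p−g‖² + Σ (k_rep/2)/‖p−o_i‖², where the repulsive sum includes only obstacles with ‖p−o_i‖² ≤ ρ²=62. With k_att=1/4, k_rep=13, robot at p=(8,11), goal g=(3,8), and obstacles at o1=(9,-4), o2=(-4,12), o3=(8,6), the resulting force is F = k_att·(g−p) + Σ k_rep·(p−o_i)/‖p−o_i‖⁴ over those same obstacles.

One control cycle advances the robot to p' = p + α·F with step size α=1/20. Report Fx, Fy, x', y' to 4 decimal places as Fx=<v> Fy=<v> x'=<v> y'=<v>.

Fx=-1.2500 Fy=-0.6460 x'=7.9375 y'=10.9677

F_att = 1/4·(g−p) = 1/4·(-5,-3) = (-1.2500,-0.7500)
o1: d²=226 > ρ²=62 → inactive
o2: d²=145 > ρ²=62 → inactive
o3: d²=25 ≤ ρ²=62; F_rep = 13·(0,5)/25² = (0.0000,0.1040)
F = F_att + ΣF_rep = (-1.2500,-0.6460)
p' = p + 1/20·F = (7.9375,10.9677)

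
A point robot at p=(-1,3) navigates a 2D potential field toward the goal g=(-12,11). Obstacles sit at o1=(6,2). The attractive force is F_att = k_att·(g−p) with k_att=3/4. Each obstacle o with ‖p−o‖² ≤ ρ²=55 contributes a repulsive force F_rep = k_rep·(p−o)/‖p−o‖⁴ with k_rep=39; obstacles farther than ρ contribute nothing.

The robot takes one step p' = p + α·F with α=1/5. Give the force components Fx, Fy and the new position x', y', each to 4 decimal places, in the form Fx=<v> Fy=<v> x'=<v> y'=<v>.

F_att = 3/4·(g−p) = 3/4·(-11,8) = (-8.2500,6.0000)
o1: d²=50 ≤ ρ²=55; F_rep = 39·(-7,1)/50² = (-0.1092,0.0156)
F = F_att + ΣF_rep = (-8.3592,6.0156)
p' = p + 1/5·F = (-2.6718,4.2031)

Fx=-8.3592 Fy=6.0156 x'=-2.6718 y'=4.2031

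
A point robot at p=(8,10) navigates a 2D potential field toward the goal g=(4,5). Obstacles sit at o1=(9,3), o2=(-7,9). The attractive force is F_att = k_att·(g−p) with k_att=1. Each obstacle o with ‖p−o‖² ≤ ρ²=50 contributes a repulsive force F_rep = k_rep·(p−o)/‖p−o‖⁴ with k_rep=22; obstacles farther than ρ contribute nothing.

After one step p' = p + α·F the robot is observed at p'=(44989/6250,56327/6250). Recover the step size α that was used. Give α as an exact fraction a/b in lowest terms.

F_att = 1·(g−p) = 1·(-4,-5) = (-4.0000,-5.0000)
o1: d²=50 ≤ ρ²=50; F_rep = 22·(-1,7)/50² = (-0.0088,0.0616)
o2: d²=226 > ρ²=50 → inactive
F = F_att + ΣF_rep = (-4.0088,-4.9384)
Δp = p'−p = (-0.8018,-0.9877); α = Δx/Fx = (-5011/6250) / (-5011/1250) = 1/5
check: Δy/Fy = (-6173/6250) / (-6173/1250) = 1/5 ✓

α = 1/5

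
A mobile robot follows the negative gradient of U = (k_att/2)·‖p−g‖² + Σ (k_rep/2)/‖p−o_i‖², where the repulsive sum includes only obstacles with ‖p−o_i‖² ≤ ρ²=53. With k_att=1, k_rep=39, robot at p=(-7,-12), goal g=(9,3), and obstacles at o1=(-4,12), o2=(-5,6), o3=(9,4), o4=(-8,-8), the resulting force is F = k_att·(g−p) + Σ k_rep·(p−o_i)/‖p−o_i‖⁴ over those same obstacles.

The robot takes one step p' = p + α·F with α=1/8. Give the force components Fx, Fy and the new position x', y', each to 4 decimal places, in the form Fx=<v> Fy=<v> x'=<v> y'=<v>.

Fx=16.1349 Fy=14.4602 x'=-4.9831 y'=-10.1925

F_att = 1·(g−p) = 1·(16,15) = (16.0000,15.0000)
o1: d²=585 > ρ²=53 → inactive
o2: d²=328 > ρ²=53 → inactive
o3: d²=512 > ρ²=53 → inactive
o4: d²=17 ≤ ρ²=53; F_rep = 39·(1,-4)/17² = (0.1349,-0.5398)
F = F_att + ΣF_rep = (16.1349,14.4602)
p' = p + 1/8·F = (-4.9831,-10.1925)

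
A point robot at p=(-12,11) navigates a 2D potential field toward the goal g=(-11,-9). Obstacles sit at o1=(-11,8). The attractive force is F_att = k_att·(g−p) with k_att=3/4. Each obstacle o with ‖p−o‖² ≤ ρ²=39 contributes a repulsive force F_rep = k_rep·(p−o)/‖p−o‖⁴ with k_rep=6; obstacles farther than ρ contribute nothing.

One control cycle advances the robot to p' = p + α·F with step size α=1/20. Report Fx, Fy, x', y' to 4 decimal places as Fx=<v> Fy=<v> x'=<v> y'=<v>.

F_att = 3/4·(g−p) = 3/4·(1,-20) = (0.7500,-15.0000)
o1: d²=10 ≤ ρ²=39; F_rep = 6·(-1,3)/10² = (-0.0600,0.1800)
F = F_att + ΣF_rep = (0.6900,-14.8200)
p' = p + 1/20·F = (-11.9655,10.2590)

Fx=0.6900 Fy=-14.8200 x'=-11.9655 y'=10.2590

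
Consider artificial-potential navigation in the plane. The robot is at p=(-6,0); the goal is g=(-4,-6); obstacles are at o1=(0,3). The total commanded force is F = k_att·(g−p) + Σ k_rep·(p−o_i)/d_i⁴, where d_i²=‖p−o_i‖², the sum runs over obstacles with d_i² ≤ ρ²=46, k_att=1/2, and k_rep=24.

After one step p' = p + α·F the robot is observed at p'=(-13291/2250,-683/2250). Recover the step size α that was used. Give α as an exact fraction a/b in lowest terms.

α = 1/10

F_att = 1/2·(g−p) = 1/2·(2,-6) = (1.0000,-3.0000)
o1: d²=45 ≤ ρ²=46; F_rep = 24·(-6,-3)/45² = (-0.0711,-0.0356)
F = F_att + ΣF_rep = (0.9289,-3.0356)
Δp = p'−p = (0.0929,-0.3036); α = Δx/Fx = (209/2250) / (209/225) = 1/10
check: Δy/Fy = (-683/2250) / (-683/225) = 1/10 ✓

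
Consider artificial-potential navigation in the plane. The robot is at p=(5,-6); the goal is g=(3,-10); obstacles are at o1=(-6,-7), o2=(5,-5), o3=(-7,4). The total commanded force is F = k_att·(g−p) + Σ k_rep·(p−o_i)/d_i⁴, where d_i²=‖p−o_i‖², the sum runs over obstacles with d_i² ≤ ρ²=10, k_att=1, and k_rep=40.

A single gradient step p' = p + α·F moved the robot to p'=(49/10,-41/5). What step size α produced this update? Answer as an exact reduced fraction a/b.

α = 1/20

F_att = 1·(g−p) = 1·(-2,-4) = (-2.0000,-4.0000)
o1: d²=122 > ρ²=10 → inactive
o2: d²=1 ≤ ρ²=10; F_rep = 40·(0,-1)/1² = (0.0000,-40.0000)
o3: d²=244 > ρ²=10 → inactive
F = F_att + ΣF_rep = (-2.0000,-44.0000)
Δp = p'−p = (-0.1000,-2.2000); α = Δx/Fx = (-1/10) / (-2) = 1/20
check: Δy/Fy = (-11/5) / (-44) = 1/20 ✓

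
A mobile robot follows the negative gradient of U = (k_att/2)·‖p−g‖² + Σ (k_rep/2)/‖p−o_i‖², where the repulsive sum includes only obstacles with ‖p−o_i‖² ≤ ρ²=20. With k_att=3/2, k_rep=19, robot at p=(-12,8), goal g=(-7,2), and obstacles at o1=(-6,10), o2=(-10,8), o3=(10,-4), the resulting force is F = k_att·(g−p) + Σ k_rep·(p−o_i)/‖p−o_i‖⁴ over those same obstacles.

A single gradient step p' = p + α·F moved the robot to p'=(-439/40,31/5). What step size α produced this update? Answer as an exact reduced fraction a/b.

α = 1/5

F_att = 3/2·(g−p) = 3/2·(5,-6) = (7.5000,-9.0000)
o1: d²=40 > ρ²=20 → inactive
o2: d²=4 ≤ ρ²=20; F_rep = 19·(-2,0)/4² = (-2.3750,0.0000)
o3: d²=628 > ρ²=20 → inactive
F = F_att + ΣF_rep = (5.1250,-9.0000)
Δp = p'−p = (1.0250,-1.8000); α = Δx/Fx = (41/40) / (41/8) = 1/5
check: Δy/Fy = (-9/5) / (-9) = 1/5 ✓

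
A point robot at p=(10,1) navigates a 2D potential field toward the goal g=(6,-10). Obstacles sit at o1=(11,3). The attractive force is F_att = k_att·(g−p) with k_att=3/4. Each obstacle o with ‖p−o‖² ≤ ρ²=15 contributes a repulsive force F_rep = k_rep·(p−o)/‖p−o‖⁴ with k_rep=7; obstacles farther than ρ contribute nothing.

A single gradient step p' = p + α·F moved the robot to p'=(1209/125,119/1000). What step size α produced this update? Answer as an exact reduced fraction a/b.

F_att = 3/4·(g−p) = 3/4·(-4,-11) = (-3.0000,-8.2500)
o1: d²=5 ≤ ρ²=15; F_rep = 7·(-1,-2)/5² = (-0.2800,-0.5600)
F = F_att + ΣF_rep = (-3.2800,-8.8100)
Δp = p'−p = (-0.3280,-0.8810); α = Δx/Fx = (-41/125) / (-82/25) = 1/10
check: Δy/Fy = (-881/1000) / (-881/100) = 1/10 ✓

α = 1/10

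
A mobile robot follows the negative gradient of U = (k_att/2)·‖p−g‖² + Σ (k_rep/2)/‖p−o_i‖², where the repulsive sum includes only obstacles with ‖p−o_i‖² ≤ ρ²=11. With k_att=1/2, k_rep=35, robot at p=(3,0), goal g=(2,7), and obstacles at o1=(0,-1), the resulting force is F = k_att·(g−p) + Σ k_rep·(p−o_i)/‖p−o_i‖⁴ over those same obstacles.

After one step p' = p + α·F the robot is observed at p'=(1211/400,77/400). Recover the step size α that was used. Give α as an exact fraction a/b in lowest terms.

F_att = 1/2·(g−p) = 1/2·(-1,7) = (-0.5000,3.5000)
o1: d²=10 ≤ ρ²=11; F_rep = 35·(3,1)/10² = (1.0500,0.3500)
F = F_att + ΣF_rep = (0.5500,3.8500)
Δp = p'−p = (0.0275,0.1925); α = Δx/Fx = (11/400) / (11/20) = 1/20
check: Δy/Fy = (77/400) / (77/20) = 1/20 ✓

α = 1/20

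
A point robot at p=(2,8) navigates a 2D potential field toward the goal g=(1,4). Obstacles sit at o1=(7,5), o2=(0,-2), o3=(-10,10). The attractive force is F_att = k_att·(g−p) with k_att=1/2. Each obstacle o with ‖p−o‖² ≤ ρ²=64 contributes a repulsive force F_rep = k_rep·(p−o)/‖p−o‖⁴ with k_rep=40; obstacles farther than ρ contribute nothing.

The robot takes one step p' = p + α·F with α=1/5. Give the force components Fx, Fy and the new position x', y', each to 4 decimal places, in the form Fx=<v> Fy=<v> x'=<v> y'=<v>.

F_att = 1/2·(g−p) = 1/2·(-1,-4) = (-0.5000,-2.0000)
o1: d²=34 ≤ ρ²=64; F_rep = 40·(-5,3)/34² = (-0.1730,0.1038)
o2: d²=104 > ρ²=64 → inactive
o3: d²=148 > ρ²=64 → inactive
F = F_att + ΣF_rep = (-0.6730,-1.8962)
p' = p + 1/5·F = (1.8654,7.6208)

Fx=-0.6730 Fy=-1.8962 x'=1.8654 y'=7.6208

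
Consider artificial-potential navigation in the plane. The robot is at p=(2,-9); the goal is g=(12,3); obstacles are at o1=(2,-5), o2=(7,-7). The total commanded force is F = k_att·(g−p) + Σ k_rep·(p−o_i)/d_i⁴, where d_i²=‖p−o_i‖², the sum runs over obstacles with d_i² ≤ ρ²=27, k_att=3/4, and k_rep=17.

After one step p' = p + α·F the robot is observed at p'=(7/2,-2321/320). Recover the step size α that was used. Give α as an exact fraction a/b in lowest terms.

α = 1/5

F_att = 3/4·(g−p) = 3/4·(10,12) = (7.5000,9.0000)
o1: d²=16 ≤ ρ²=27; F_rep = 17·(0,-4)/16² = (0.0000,-0.2656)
o2: d²=29 > ρ²=27 → inactive
F = F_att + ΣF_rep = (7.5000,8.7344)
Δp = p'−p = (1.5000,1.7469); α = Δx/Fx = (3/2) / (15/2) = 1/5
check: Δy/Fy = (559/320) / (559/64) = 1/5 ✓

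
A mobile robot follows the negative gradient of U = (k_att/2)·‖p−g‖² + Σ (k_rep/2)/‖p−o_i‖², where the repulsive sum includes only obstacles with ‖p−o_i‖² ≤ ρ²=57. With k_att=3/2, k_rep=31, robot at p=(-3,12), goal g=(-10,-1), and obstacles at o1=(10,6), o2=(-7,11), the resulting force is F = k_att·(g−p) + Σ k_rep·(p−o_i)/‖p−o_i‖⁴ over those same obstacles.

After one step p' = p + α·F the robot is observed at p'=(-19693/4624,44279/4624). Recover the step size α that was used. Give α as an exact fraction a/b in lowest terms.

α = 1/8

F_att = 3/2·(g−p) = 3/2·(-7,-13) = (-10.5000,-19.5000)
o1: d²=205 > ρ²=57 → inactive
o2: d²=17 ≤ ρ²=57; F_rep = 31·(4,1)/17² = (0.4291,0.1073)
F = F_att + ΣF_rep = (-10.0709,-19.3927)
Δp = p'−p = (-1.2589,-2.4241); α = Δx/Fx = (-5821/4624) / (-5821/578) = 1/8
check: Δy/Fy = (-11209/4624) / (-11209/578) = 1/8 ✓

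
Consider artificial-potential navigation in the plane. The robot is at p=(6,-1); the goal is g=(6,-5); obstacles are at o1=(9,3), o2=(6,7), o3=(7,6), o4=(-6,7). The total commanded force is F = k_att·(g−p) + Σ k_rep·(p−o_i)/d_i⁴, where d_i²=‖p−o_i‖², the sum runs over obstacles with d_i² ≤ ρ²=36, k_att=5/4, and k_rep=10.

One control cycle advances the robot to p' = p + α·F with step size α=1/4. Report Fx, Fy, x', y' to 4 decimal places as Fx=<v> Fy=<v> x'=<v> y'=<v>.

F_att = 5/4·(g−p) = 5/4·(0,-4) = (0.0000,-5.0000)
o1: d²=25 ≤ ρ²=36; F_rep = 10·(-3,-4)/25² = (-0.0480,-0.0640)
o2: d²=64 > ρ²=36 → inactive
o3: d²=50 > ρ²=36 → inactive
o4: d²=208 > ρ²=36 → inactive
F = F_att + ΣF_rep = (-0.0480,-5.0640)
p' = p + 1/4·F = (5.9880,-2.2660)

Fx=-0.0480 Fy=-5.0640 x'=5.9880 y'=-2.2660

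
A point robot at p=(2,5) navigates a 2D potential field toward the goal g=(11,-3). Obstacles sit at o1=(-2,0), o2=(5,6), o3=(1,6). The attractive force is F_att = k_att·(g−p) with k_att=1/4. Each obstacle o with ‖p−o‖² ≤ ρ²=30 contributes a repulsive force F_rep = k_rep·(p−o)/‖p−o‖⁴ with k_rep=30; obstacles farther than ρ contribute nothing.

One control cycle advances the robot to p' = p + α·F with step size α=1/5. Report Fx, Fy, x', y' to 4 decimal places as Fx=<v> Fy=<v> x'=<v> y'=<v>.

F_att = 1/4·(g−p) = 1/4·(9,-8) = (2.2500,-2.0000)
o1: d²=41 > ρ²=30 → inactive
o2: d²=10 ≤ ρ²=30; F_rep = 30·(-3,-1)/10² = (-0.9000,-0.3000)
o3: d²=2 ≤ ρ²=30; F_rep = 30·(1,-1)/2² = (7.5000,-7.5000)
F = F_att + ΣF_rep = (8.8500,-9.8000)
p' = p + 1/5·F = (3.7700,3.0400)

Fx=8.8500 Fy=-9.8000 x'=3.7700 y'=3.0400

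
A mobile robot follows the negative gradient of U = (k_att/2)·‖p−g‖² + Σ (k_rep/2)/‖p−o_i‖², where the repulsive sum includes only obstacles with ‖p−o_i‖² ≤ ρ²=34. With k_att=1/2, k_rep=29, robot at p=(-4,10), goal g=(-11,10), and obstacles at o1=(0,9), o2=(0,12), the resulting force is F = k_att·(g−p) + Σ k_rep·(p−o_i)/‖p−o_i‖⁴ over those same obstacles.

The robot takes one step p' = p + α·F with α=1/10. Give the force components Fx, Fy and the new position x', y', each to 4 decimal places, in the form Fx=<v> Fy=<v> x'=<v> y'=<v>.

Fx=-4.1914 Fy=-0.0447 x'=-4.4191 y'=9.9955

F_att = 1/2·(g−p) = 1/2·(-7,0) = (-3.5000,0.0000)
o1: d²=17 ≤ ρ²=34; F_rep = 29·(-4,1)/17² = (-0.4014,0.1003)
o2: d²=20 ≤ ρ²=34; F_rep = 29·(-4,-2)/20² = (-0.2900,-0.1450)
F = F_att + ΣF_rep = (-4.1914,-0.0447)
p' = p + 1/10·F = (-4.4191,9.9955)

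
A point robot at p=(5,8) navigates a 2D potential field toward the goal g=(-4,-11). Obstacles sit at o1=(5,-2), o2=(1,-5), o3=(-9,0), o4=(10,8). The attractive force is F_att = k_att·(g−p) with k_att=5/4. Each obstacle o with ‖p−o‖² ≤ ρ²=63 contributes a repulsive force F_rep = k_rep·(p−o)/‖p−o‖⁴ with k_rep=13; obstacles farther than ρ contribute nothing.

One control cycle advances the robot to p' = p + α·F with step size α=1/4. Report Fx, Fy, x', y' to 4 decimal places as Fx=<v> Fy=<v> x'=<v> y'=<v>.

F_att = 5/4·(g−p) = 5/4·(-9,-19) = (-11.2500,-23.7500)
o1: d²=100 > ρ²=63 → inactive
o2: d²=185 > ρ²=63 → inactive
o3: d²=260 > ρ²=63 → inactive
o4: d²=25 ≤ ρ²=63; F_rep = 13·(-5,0)/25² = (-0.1040,0.0000)
F = F_att + ΣF_rep = (-11.3540,-23.7500)
p' = p + 1/4·F = (2.1615,2.0625)

Fx=-11.3540 Fy=-23.7500 x'=2.1615 y'=2.0625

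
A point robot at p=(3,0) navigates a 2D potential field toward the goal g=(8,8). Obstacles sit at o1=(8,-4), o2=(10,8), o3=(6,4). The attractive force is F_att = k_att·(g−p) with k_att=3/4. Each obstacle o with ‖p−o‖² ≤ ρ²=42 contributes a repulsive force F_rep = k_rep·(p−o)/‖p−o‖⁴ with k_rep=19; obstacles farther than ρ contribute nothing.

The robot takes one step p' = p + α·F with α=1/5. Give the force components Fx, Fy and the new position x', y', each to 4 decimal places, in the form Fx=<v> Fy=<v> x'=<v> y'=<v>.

Fx=3.6023 Fy=5.9236 x'=3.7205 y'=1.1847

F_att = 3/4·(g−p) = 3/4·(5,8) = (3.7500,6.0000)
o1: d²=41 ≤ ρ²=42; F_rep = 19·(-5,4)/41² = (-0.0565,0.0452)
o2: d²=113 > ρ²=42 → inactive
o3: d²=25 ≤ ρ²=42; F_rep = 19·(-3,-4)/25² = (-0.0912,-0.1216)
F = F_att + ΣF_rep = (3.6023,5.9236)
p' = p + 1/5·F = (3.7205,1.1847)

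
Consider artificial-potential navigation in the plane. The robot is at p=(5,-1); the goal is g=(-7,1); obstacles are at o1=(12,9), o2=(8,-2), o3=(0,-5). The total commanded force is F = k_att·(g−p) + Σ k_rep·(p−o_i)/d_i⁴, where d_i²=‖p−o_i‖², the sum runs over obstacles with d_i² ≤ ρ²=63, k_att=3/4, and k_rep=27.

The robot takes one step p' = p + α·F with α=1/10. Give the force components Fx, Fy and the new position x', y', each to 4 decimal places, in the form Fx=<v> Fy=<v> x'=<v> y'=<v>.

F_att = 3/4·(g−p) = 3/4·(-12,2) = (-9.0000,1.5000)
o1: d²=149 > ρ²=63 → inactive
o2: d²=10 ≤ ρ²=63; F_rep = 27·(-3,1)/10² = (-0.8100,0.2700)
o3: d²=41 ≤ ρ²=63; F_rep = 27·(5,4)/41² = (0.0803,0.0642)
F = F_att + ΣF_rep = (-9.7297,1.8342)
p' = p + 1/10·F = (4.0270,-0.8166)

Fx=-9.7297 Fy=1.8342 x'=4.0270 y'=-0.8166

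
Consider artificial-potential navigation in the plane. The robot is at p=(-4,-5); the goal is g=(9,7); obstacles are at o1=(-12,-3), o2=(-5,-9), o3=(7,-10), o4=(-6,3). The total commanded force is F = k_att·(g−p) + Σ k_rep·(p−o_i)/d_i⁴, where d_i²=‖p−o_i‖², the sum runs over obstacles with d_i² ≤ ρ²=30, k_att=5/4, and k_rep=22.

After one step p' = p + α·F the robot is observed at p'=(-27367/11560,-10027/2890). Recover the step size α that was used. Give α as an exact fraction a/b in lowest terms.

α = 1/10

F_att = 5/4·(g−p) = 5/4·(13,12) = (16.2500,15.0000)
o1: d²=68 > ρ²=30 → inactive
o2: d²=17 ≤ ρ²=30; F_rep = 22·(1,4)/17² = (0.0761,0.3045)
o3: d²=146 > ρ²=30 → inactive
o4: d²=68 > ρ²=30 → inactive
F = F_att + ΣF_rep = (16.3261,15.3045)
Δp = p'−p = (1.6326,1.5304); α = Δx/Fx = (18873/11560) / (18873/1156) = 1/10
check: Δy/Fy = (4423/2890) / (4423/289) = 1/10 ✓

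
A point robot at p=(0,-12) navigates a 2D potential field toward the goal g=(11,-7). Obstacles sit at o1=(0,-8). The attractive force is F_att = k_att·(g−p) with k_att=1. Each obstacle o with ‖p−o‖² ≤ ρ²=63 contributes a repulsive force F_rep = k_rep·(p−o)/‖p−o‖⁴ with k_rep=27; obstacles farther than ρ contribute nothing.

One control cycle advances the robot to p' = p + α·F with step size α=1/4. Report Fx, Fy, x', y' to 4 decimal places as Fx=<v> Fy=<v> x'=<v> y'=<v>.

Fx=11.0000 Fy=4.5781 x'=2.7500 y'=-10.8555

F_att = 1·(g−p) = 1·(11,5) = (11.0000,5.0000)
o1: d²=16 ≤ ρ²=63; F_rep = 27·(0,-4)/16² = (0.0000,-0.4219)
F = F_att + ΣF_rep = (11.0000,4.5781)
p' = p + 1/4·F = (2.7500,-10.8555)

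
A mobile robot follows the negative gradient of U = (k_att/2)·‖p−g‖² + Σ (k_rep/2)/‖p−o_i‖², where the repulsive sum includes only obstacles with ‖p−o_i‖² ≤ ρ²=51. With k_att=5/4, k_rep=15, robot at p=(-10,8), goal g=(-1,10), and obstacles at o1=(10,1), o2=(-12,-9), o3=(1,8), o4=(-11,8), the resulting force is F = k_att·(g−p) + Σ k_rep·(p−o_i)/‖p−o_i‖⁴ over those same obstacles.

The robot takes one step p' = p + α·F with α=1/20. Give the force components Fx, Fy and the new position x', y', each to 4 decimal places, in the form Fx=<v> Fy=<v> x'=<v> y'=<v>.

Fx=26.2500 Fy=2.5000 x'=-8.6875 y'=8.1250

F_att = 5/4·(g−p) = 5/4·(9,2) = (11.2500,2.5000)
o1: d²=449 > ρ²=51 → inactive
o2: d²=293 > ρ²=51 → inactive
o3: d²=121 > ρ²=51 → inactive
o4: d²=1 ≤ ρ²=51; F_rep = 15·(1,0)/1² = (15.0000,0.0000)
F = F_att + ΣF_rep = (26.2500,2.5000)
p' = p + 1/20·F = (-8.6875,8.1250)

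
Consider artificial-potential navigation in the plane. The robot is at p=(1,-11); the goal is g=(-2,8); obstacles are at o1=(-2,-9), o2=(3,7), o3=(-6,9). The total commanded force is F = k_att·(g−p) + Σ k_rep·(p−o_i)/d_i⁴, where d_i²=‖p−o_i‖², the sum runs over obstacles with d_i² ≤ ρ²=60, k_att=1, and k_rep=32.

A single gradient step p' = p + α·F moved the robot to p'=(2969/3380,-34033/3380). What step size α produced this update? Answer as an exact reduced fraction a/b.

α = 1/20

F_att = 1·(g−p) = 1·(-3,19) = (-3.0000,19.0000)
o1: d²=13 ≤ ρ²=60; F_rep = 32·(3,-2)/13² = (0.5680,-0.3787)
o2: d²=328 > ρ²=60 → inactive
o3: d²=449 > ρ²=60 → inactive
F = F_att + ΣF_rep = (-2.4320,18.6213)
Δp = p'−p = (-0.1216,0.9311); α = Δx/Fx = (-411/3380) / (-411/169) = 1/20
check: Δy/Fy = (3147/3380) / (3147/169) = 1/20 ✓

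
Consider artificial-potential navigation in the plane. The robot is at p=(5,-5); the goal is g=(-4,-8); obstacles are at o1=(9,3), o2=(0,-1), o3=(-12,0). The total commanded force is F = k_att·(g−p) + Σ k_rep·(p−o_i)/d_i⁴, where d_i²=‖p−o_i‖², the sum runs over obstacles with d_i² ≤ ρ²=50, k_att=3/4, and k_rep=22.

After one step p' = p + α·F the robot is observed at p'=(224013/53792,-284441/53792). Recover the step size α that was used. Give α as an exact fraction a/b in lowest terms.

F_att = 3/4·(g−p) = 3/4·(-9,-3) = (-6.7500,-2.2500)
o1: d²=80 > ρ²=50 → inactive
o2: d²=41 ≤ ρ²=50; F_rep = 22·(5,-4)/41² = (0.0654,-0.0523)
o3: d²=314 > ρ²=50 → inactive
F = F_att + ΣF_rep = (-6.6846,-2.3023)
Δp = p'−p = (-0.8356,-0.2878); α = Δx/Fx = (-44947/53792) / (-44947/6724) = 1/8
check: Δy/Fy = (-15481/53792) / (-15481/6724) = 1/8 ✓

α = 1/8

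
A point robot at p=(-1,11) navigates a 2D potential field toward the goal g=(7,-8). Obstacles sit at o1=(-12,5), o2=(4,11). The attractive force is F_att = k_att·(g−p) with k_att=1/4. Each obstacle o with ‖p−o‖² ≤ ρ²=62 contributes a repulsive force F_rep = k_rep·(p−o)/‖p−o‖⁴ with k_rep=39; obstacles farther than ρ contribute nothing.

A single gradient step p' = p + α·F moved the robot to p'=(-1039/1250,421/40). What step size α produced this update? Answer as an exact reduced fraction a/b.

F_att = 1/4·(g−p) = 1/4·(8,-19) = (2.0000,-4.7500)
o1: d²=157 > ρ²=62 → inactive
o2: d²=25 ≤ ρ²=62; F_rep = 39·(-5,0)/25² = (-0.3120,0.0000)
F = F_att + ΣF_rep = (1.6880,-4.7500)
Δp = p'−p = (0.1688,-0.4750); α = Δx/Fx = (211/1250) / (211/125) = 1/10
check: Δy/Fy = (-19/40) / (-19/4) = 1/10 ✓

α = 1/10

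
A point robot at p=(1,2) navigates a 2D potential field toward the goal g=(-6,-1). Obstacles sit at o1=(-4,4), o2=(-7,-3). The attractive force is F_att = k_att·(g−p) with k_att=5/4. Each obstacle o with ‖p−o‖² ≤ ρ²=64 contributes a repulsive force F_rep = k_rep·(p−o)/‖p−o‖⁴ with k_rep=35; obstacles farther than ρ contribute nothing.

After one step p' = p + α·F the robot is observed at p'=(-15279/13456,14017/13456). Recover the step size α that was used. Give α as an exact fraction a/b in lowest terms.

α = 1/4

F_att = 5/4·(g−p) = 5/4·(-7,-3) = (-8.7500,-3.7500)
o1: d²=29 ≤ ρ²=64; F_rep = 35·(5,-2)/29² = (0.2081,-0.0832)
o2: d²=89 > ρ²=64 → inactive
F = F_att + ΣF_rep = (-8.5419,-3.8332)
Δp = p'−p = (-2.1355,-0.9583); α = Δx/Fx = (-28735/13456) / (-28735/3364) = 1/4
check: Δy/Fy = (-12895/13456) / (-12895/3364) = 1/4 ✓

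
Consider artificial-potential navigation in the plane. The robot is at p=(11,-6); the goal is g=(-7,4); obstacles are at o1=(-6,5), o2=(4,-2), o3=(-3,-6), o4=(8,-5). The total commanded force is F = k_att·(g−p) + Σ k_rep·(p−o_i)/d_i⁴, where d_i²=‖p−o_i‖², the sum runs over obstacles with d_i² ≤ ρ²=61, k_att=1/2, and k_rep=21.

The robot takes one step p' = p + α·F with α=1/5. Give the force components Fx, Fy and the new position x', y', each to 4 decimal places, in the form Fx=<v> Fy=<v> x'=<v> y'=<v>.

Fx=-8.3700 Fy=4.7900 x'=9.3260 y'=-5.0420

F_att = 1/2·(g−p) = 1/2·(-18,10) = (-9.0000,5.0000)
o1: d²=410 > ρ²=61 → inactive
o2: d²=65 > ρ²=61 → inactive
o3: d²=196 > ρ²=61 → inactive
o4: d²=10 ≤ ρ²=61; F_rep = 21·(3,-1)/10² = (0.6300,-0.2100)
F = F_att + ΣF_rep = (-8.3700,4.7900)
p' = p + 1/5·F = (9.3260,-5.0420)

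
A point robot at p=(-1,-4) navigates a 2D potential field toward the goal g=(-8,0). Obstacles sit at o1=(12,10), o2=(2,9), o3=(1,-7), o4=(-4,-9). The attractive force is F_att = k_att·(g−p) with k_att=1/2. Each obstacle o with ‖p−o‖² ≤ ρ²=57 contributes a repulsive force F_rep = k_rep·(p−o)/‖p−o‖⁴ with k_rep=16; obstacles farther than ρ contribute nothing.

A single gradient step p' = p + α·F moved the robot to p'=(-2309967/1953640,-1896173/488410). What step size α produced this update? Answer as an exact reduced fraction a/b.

α = 1/20

F_att = 1/2·(g−p) = 1/2·(-7,4) = (-3.5000,2.0000)
o1: d²=365 > ρ²=57 → inactive
o2: d²=178 > ρ²=57 → inactive
o3: d²=13 ≤ ρ²=57; F_rep = 16·(-2,3)/13² = (-0.1893,0.2840)
o4: d²=34 ≤ ρ²=57; F_rep = 16·(3,5)/34² = (0.0415,0.0692)
F = F_att + ΣF_rep = (-3.6478,2.3532)
Δp = p'−p = (-0.1824,0.1177); α = Δx/Fx = (-356327/1953640) / (-356327/97682) = 1/20
check: Δy/Fy = (57467/488410) / (114934/48841) = 1/20 ✓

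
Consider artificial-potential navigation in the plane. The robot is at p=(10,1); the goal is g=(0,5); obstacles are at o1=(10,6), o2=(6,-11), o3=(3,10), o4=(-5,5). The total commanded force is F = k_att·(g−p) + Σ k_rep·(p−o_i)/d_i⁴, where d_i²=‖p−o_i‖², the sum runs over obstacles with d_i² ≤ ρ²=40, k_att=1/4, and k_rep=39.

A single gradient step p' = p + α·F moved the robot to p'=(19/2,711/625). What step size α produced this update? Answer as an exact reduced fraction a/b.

F_att = 1/4·(g−p) = 1/4·(-10,4) = (-2.5000,1.0000)
o1: d²=25 ≤ ρ²=40; F_rep = 39·(0,-5)/25² = (0.0000,-0.3120)
o2: d²=160 > ρ²=40 → inactive
o3: d²=130 > ρ²=40 → inactive
o4: d²=241 > ρ²=40 → inactive
F = F_att + ΣF_rep = (-2.5000,0.6880)
Δp = p'−p = (-0.5000,0.1376); α = Δx/Fx = (-1/2) / (-5/2) = 1/5
check: Δy/Fy = (86/625) / (86/125) = 1/5 ✓

α = 1/5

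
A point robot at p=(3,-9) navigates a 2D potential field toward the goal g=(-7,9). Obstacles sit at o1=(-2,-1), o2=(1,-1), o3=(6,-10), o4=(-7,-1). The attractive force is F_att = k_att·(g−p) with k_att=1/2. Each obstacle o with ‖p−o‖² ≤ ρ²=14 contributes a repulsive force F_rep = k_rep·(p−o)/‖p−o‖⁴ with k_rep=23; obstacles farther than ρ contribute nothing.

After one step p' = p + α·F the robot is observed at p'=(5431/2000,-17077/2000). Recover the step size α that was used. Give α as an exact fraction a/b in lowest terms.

α = 1/20

F_att = 1/2·(g−p) = 1/2·(-10,18) = (-5.0000,9.0000)
o1: d²=89 > ρ²=14 → inactive
o2: d²=68 > ρ²=14 → inactive
o3: d²=10 ≤ ρ²=14; F_rep = 23·(-3,1)/10² = (-0.6900,0.2300)
o4: d²=164 > ρ²=14 → inactive
F = F_att + ΣF_rep = (-5.6900,9.2300)
Δp = p'−p = (-0.2845,0.4615); α = Δx/Fx = (-569/2000) / (-569/100) = 1/20
check: Δy/Fy = (923/2000) / (923/100) = 1/20 ✓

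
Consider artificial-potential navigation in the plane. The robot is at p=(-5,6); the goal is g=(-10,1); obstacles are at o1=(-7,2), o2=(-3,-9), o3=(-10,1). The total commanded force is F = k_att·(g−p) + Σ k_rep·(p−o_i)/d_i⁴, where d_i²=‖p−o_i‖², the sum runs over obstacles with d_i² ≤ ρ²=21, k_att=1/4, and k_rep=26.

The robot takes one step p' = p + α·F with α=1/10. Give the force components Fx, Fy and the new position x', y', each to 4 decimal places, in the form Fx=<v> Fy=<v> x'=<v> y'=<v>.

Fx=-1.1200 Fy=-0.9900 x'=-5.1120 y'=5.9010

F_att = 1/4·(g−p) = 1/4·(-5,-5) = (-1.2500,-1.2500)
o1: d²=20 ≤ ρ²=21; F_rep = 26·(2,4)/20² = (0.1300,0.2600)
o2: d²=229 > ρ²=21 → inactive
o3: d²=50 > ρ²=21 → inactive
F = F_att + ΣF_rep = (-1.1200,-0.9900)
p' = p + 1/10·F = (-5.1120,5.9010)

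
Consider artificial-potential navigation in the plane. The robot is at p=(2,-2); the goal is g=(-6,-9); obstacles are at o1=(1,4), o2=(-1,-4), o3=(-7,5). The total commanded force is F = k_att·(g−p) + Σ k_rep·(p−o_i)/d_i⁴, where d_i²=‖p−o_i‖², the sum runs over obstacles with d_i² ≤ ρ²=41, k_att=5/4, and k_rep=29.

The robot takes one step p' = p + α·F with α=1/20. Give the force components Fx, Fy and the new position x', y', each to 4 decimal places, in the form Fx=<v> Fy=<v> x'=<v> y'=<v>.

Fx=-9.4640 Fy=-8.5339 x'=1.5268 y'=-2.4267

F_att = 5/4·(g−p) = 5/4·(-8,-7) = (-10.0000,-8.7500)
o1: d²=37 ≤ ρ²=41; F_rep = 29·(1,-6)/37² = (0.0212,-0.1271)
o2: d²=13 ≤ ρ²=41; F_rep = 29·(3,2)/13² = (0.5148,0.3432)
o3: d²=130 > ρ²=41 → inactive
F = F_att + ΣF_rep = (-9.4640,-8.5339)
p' = p + 1/20·F = (1.5268,-2.4267)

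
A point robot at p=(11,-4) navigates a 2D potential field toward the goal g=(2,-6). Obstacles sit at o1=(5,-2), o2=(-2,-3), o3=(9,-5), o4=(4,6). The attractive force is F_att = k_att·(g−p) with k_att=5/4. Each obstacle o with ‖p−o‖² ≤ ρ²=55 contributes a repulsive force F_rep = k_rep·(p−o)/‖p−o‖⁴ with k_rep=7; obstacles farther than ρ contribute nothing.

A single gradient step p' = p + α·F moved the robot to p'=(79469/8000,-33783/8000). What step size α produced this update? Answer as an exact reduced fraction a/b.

F_att = 5/4·(g−p) = 5/4·(-9,-2) = (-11.2500,-2.5000)
o1: d²=40 ≤ ρ²=55; F_rep = 7·(6,-2)/40² = (0.0262,-0.0088)
o2: d²=170 > ρ²=55 → inactive
o3: d²=5 ≤ ρ²=55; F_rep = 7·(2,1)/5² = (0.5600,0.2800)
o4: d²=149 > ρ²=55 → inactive
F = F_att + ΣF_rep = (-10.6638,-2.2287)
Δp = p'−p = (-1.0664,-0.2229); α = Δx/Fx = (-8531/8000) / (-8531/800) = 1/10
check: Δy/Fy = (-1783/8000) / (-1783/800) = 1/10 ✓

α = 1/10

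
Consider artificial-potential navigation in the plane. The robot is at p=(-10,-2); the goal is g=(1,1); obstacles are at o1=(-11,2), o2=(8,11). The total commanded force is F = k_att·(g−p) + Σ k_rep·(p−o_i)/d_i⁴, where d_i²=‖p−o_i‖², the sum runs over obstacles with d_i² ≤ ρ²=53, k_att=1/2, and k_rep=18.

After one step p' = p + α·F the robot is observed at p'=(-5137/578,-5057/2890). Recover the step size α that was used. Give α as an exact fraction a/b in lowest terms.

F_att = 1/2·(g−p) = 1/2·(11,3) = (5.5000,1.5000)
o1: d²=17 ≤ ρ²=53; F_rep = 18·(1,-4)/17² = (0.0623,-0.2491)
o2: d²=493 > ρ²=53 → inactive
F = F_att + ΣF_rep = (5.5623,1.2509)
Δp = p'−p = (1.1125,0.2502); α = Δx/Fx = (643/578) / (3215/578) = 1/5
check: Δy/Fy = (723/2890) / (723/578) = 1/5 ✓

α = 1/5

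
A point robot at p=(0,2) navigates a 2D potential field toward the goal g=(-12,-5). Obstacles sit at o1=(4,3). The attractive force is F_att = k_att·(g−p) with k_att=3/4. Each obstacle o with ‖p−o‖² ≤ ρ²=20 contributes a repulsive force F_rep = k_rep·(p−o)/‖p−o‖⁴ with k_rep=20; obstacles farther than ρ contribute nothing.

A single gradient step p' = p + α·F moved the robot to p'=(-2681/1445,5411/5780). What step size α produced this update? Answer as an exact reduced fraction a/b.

α = 1/5

F_att = 3/4·(g−p) = 3/4·(-12,-7) = (-9.0000,-5.2500)
o1: d²=17 ≤ ρ²=20; F_rep = 20·(-4,-1)/17² = (-0.2768,-0.0692)
F = F_att + ΣF_rep = (-9.2768,-5.3192)
Δp = p'−p = (-1.8554,-1.0638); α = Δx/Fx = (-2681/1445) / (-2681/289) = 1/5
check: Δy/Fy = (-6149/5780) / (-6149/1156) = 1/5 ✓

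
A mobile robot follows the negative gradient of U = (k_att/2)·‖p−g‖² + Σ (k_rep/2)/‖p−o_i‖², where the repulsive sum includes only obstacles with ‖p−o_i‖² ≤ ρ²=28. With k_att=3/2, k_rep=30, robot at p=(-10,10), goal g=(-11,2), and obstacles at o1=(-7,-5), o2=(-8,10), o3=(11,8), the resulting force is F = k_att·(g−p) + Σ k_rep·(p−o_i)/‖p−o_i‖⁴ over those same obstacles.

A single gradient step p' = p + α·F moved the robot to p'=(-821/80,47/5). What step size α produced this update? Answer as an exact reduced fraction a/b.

F_att = 3/2·(g−p) = 3/2·(-1,-8) = (-1.5000,-12.0000)
o1: d²=234 > ρ²=28 → inactive
o2: d²=4 ≤ ρ²=28; F_rep = 30·(-2,0)/4² = (-3.7500,0.0000)
o3: d²=445 > ρ²=28 → inactive
F = F_att + ΣF_rep = (-5.2500,-12.0000)
Δp = p'−p = (-0.2625,-0.6000); α = Δx/Fx = (-21/80) / (-21/4) = 1/20
check: Δy/Fy = (-3/5) / (-12) = 1/20 ✓

α = 1/20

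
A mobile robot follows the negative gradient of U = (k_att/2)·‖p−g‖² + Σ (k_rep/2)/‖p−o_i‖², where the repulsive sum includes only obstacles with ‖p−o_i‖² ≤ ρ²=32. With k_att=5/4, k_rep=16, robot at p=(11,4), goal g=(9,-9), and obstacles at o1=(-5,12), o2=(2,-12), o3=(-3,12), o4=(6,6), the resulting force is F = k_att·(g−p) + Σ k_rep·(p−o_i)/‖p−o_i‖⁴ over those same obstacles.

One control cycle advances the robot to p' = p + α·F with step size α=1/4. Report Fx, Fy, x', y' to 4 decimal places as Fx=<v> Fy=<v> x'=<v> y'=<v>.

F_att = 5/4·(g−p) = 5/4·(-2,-13) = (-2.5000,-16.2500)
o1: d²=320 > ρ²=32 → inactive
o2: d²=337 > ρ²=32 → inactive
o3: d²=260 > ρ²=32 → inactive
o4: d²=29 ≤ ρ²=32; F_rep = 16·(5,-2)/29² = (0.0951,-0.0380)
F = F_att + ΣF_rep = (-2.4049,-16.2880)
p' = p + 1/4·F = (10.3988,-0.0720)

Fx=-2.4049 Fy=-16.2880 x'=10.3988 y'=-0.0720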